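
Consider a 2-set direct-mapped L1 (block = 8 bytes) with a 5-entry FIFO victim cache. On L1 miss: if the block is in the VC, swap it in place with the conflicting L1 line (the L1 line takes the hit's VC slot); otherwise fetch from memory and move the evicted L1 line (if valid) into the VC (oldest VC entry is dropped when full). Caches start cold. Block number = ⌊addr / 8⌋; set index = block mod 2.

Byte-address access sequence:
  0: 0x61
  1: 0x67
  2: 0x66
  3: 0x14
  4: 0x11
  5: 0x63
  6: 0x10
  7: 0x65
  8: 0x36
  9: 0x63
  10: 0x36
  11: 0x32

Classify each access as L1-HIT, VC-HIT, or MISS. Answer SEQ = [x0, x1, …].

#0 0x61→b12/s0 MISS; vc=[]
#1 0x67→b12/s0 L1-HIT; vc=[]
#2 0x66→b12/s0 L1-HIT; vc=[]
#3 0x14→b2/s0 MISS; vc=[12]
#4 0x11→b2/s0 L1-HIT; vc=[12]
#5 0x63→b12/s0 VC-HIT; vc=[2]
#6 0x10→b2/s0 VC-HIT; vc=[12]
#7 0x65→b12/s0 VC-HIT; vc=[2]
#8 0x36→b6/s0 MISS; vc=[2,12]
#9 0x63→b12/s0 VC-HIT; vc=[2,6]
#10 0x36→b6/s0 VC-HIT; vc=[2,12]
#11 0x32→b6/s0 L1-HIT; vc=[2,12]

SEQ = [MISS, L1-HIT, L1-HIT, MISS, L1-HIT, VC-HIT, VC-HIT, VC-HIT, MISS, VC-HIT, VC-HIT, L1-HIT]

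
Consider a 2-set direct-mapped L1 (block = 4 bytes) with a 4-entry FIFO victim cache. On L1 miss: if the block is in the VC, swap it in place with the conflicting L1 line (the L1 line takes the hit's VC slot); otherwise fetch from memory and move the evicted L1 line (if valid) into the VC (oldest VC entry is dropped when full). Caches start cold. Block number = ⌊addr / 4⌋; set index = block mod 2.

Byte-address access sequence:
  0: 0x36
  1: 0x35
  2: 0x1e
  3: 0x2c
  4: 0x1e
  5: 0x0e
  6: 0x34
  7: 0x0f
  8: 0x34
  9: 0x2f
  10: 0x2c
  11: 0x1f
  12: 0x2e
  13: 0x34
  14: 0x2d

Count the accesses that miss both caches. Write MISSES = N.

#0 0x36→b13/s1 MISS; vc=[]
#1 0x35→b13/s1 L1-HIT; vc=[]
#2 0x1e→b7/s1 MISS; vc=[13]
#3 0x2c→b11/s1 MISS; vc=[13,7]
#4 0x1e→b7/s1 VC-HIT; vc=[13,11]
#5 0xe→b3/s1 MISS; vc=[13,11,7]
#6 0x34→b13/s1 VC-HIT; vc=[3,11,7]
#7 0xf→b3/s1 VC-HIT; vc=[13,11,7]
#8 0x34→b13/s1 VC-HIT; vc=[3,11,7]
#9 0x2f→b11/s1 VC-HIT; vc=[3,13,7]
#10 0x2c→b11/s1 L1-HIT; vc=[3,13,7]
#11 0x1f→b7/s1 VC-HIT; vc=[3,13,11]
#12 0x2e→b11/s1 VC-HIT; vc=[3,13,7]
#13 0x34→b13/s1 VC-HIT; vc=[3,11,7]
#14 0x2d→b11/s1 VC-HIT; vc=[3,13,7]

MISSES = 4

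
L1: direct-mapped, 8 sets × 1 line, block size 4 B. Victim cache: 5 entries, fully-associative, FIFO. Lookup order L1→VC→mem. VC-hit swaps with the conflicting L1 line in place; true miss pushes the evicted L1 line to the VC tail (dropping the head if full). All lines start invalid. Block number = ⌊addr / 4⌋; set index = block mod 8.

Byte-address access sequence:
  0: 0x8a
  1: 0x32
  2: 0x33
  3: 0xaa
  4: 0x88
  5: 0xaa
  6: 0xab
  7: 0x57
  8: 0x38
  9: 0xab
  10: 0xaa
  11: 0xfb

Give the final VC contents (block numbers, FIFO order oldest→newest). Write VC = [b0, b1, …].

VC = [34, 14]

#0 0x8a→b34/s2 MISS; vc=[]
#1 0x32→b12/s4 MISS; vc=[]
#2 0x33→b12/s4 L1-HIT; vc=[]
#3 0xaa→b42/s2 MISS; vc=[34]
#4 0x88→b34/s2 VC-HIT; vc=[42]
#5 0xaa→b42/s2 VC-HIT; vc=[34]
#6 0xab→b42/s2 L1-HIT; vc=[34]
#7 0x57→b21/s5 MISS; vc=[34]
#8 0x38→b14/s6 MISS; vc=[34]
#9 0xab→b42/s2 L1-HIT; vc=[34]
#10 0xaa→b42/s2 L1-HIT; vc=[34]
#11 0xfb→b62/s6 MISS; vc=[34,14]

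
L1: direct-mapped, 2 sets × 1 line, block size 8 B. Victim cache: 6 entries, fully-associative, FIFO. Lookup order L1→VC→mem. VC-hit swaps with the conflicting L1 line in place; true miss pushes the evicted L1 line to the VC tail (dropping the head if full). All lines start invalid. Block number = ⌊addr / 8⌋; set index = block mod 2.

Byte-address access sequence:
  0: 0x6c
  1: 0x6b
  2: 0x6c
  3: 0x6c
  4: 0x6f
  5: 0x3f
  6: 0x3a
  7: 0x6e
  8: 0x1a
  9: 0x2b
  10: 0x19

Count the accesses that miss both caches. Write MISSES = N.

MISSES = 4

  [0] addr=0x6c blk=13 s=1: MISS | VC []
  [1] addr=0x6b blk=13 s=1: L1-HIT | VC []
  [2] addr=0x6c blk=13 s=1: L1-HIT | VC []
  [3] addr=0x6c blk=13 s=1: L1-HIT | VC []
  [4] addr=0x6f blk=13 s=1: L1-HIT | VC []
  [5] addr=0x3f blk=7 s=1: MISS | VC [13]
  [6] addr=0x3a blk=7 s=1: L1-HIT | VC [13]
  [7] addr=0x6e blk=13 s=1: VC-HIT | VC [7]
  [8] addr=0x1a blk=3 s=1: MISS | VC [7, 13]
  [9] addr=0x2b blk=5 s=1: MISS | VC [7, 13, 3]
  [10] addr=0x19 blk=3 s=1: VC-HIT | VC [7, 13, 5]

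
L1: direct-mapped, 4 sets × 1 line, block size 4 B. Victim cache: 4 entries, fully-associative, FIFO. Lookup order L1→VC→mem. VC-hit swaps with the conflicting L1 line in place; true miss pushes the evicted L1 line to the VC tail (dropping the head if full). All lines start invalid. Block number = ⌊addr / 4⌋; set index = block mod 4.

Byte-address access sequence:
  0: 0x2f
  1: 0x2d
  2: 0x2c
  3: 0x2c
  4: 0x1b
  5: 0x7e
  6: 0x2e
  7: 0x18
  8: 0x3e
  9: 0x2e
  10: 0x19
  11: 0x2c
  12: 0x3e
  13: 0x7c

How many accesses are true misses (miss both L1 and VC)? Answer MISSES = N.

#0 0x2f→b11/s3 MISS; vc=[]
#1 0x2d→b11/s3 L1-HIT; vc=[]
#2 0x2c→b11/s3 L1-HIT; vc=[]
#3 0x2c→b11/s3 L1-HIT; vc=[]
#4 0x1b→b6/s2 MISS; vc=[]
#5 0x7e→b31/s3 MISS; vc=[11]
#6 0x2e→b11/s3 VC-HIT; vc=[31]
#7 0x18→b6/s2 L1-HIT; vc=[31]
#8 0x3e→b15/s3 MISS; vc=[31,11]
#9 0x2e→b11/s3 VC-HIT; vc=[31,15]
#10 0x19→b6/s2 L1-HIT; vc=[31,15]
#11 0x2c→b11/s3 L1-HIT; vc=[31,15]
#12 0x3e→b15/s3 VC-HIT; vc=[31,11]
#13 0x7c→b31/s3 VC-HIT; vc=[15,11]

MISSES = 4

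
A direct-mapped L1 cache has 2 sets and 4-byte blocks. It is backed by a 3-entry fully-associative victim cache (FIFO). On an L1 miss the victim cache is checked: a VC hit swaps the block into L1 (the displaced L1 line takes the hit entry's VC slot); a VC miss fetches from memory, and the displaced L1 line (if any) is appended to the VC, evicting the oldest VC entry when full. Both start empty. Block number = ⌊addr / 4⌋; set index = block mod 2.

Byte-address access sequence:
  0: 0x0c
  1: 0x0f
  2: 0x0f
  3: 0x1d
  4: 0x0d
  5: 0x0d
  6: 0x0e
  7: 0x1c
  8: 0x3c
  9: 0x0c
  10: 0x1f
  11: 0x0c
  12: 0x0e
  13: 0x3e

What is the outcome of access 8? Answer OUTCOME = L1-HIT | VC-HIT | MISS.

OUTCOME = MISS

0: 0xc (blk 3, set 1) → MISS  vc=[]
1: 0xf (blk 3, set 1) → L1-HIT  vc=[]
2: 0xf (blk 3, set 1) → L1-HIT  vc=[]
3: 0x1d (blk 7, set 1) → MISS  vc=[3]
4: 0xd (blk 3, set 1) → VC-HIT  vc=[7]
5: 0xd (blk 3, set 1) → L1-HIT  vc=[7]
6: 0xe (blk 3, set 1) → L1-HIT  vc=[7]
7: 0x1c (blk 7, set 1) → VC-HIT  vc=[3]
8: 0x3c (blk 15, set 1) → MISS  vc=[3, 7]
9: 0xc (blk 3, set 1) → VC-HIT  vc=[15, 7]
10: 0x1f (blk 7, set 1) → VC-HIT  vc=[15, 3]
11: 0xc (blk 3, set 1) → VC-HIT  vc=[15, 7]
12: 0xe (blk 3, set 1) → L1-HIT  vc=[15, 7]
13: 0x3e (blk 15, set 1) → VC-HIT  vc=[3, 7]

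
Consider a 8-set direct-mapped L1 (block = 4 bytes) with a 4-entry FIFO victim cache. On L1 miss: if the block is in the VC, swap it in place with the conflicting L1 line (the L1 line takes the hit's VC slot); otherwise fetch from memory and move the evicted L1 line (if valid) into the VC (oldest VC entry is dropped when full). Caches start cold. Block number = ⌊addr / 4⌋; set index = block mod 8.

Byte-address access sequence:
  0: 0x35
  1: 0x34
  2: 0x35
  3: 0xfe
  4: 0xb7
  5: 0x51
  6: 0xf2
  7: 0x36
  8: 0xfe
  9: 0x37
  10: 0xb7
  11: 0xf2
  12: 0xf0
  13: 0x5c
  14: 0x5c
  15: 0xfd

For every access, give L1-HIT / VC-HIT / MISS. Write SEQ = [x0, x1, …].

0: 0x35 (blk 13, set 5) → MISS  vc=[]
1: 0x34 (blk 13, set 5) → L1-HIT  vc=[]
2: 0x35 (blk 13, set 5) → L1-HIT  vc=[]
3: 0xfe (blk 63, set 7) → MISS  vc=[]
4: 0xb7 (blk 45, set 5) → MISS  vc=[13]
5: 0x51 (blk 20, set 4) → MISS  vc=[13]
6: 0xf2 (blk 60, set 4) → MISS  vc=[13, 20]
7: 0x36 (blk 13, set 5) → VC-HIT  vc=[45, 20]
8: 0xfe (blk 63, set 7) → L1-HIT  vc=[45, 20]
9: 0x37 (blk 13, set 5) → L1-HIT  vc=[45, 20]
10: 0xb7 (blk 45, set 5) → VC-HIT  vc=[13, 20]
11: 0xf2 (blk 60, set 4) → L1-HIT  vc=[13, 20]
12: 0xf0 (blk 60, set 4) → L1-HIT  vc=[13, 20]
13: 0x5c (blk 23, set 7) → MISS  vc=[13, 20, 63]
14: 0x5c (blk 23, set 7) → L1-HIT  vc=[13, 20, 63]
15: 0xfd (blk 63, set 7) → VC-HIT  vc=[13, 20, 23]

SEQ = [MISS, L1-HIT, L1-HIT, MISS, MISS, MISS, MISS, VC-HIT, L1-HIT, L1-HIT, VC-HIT, L1-HIT, L1-HIT, MISS, L1-HIT, VC-HIT]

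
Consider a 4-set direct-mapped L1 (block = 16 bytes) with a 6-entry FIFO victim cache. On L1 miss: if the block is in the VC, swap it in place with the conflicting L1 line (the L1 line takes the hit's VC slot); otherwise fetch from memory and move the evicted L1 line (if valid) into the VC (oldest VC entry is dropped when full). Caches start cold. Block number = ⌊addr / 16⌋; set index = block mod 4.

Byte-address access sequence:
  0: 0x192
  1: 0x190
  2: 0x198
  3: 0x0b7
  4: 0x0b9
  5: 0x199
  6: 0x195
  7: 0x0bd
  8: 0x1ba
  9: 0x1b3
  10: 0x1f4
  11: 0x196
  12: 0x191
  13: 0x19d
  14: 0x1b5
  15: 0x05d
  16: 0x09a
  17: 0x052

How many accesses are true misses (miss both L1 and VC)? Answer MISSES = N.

MISSES = 6

0: 0x192 (blk 25, set 1) → MISS  vc=[]
1: 0x190 (blk 25, set 1) → L1-HIT  vc=[]
2: 0x198 (blk 25, set 1) → L1-HIT  vc=[]
3: 0xb7 (blk 11, set 3) → MISS  vc=[]
4: 0xb9 (blk 11, set 3) → L1-HIT  vc=[]
5: 0x199 (blk 25, set 1) → L1-HIT  vc=[]
6: 0x195 (blk 25, set 1) → L1-HIT  vc=[]
7: 0xbd (blk 11, set 3) → L1-HIT  vc=[]
8: 0x1ba (blk 27, set 3) → MISS  vc=[11]
9: 0x1b3 (blk 27, set 3) → L1-HIT  vc=[11]
10: 0x1f4 (blk 31, set 3) → MISS  vc=[11, 27]
11: 0x196 (blk 25, set 1) → L1-HIT  vc=[11, 27]
12: 0x191 (blk 25, set 1) → L1-HIT  vc=[11, 27]
13: 0x19d (blk 25, set 1) → L1-HIT  vc=[11, 27]
14: 0x1b5 (blk 27, set 3) → VC-HIT  vc=[11, 31]
15: 0x5d (blk 5, set 1) → MISS  vc=[11, 31, 25]
16: 0x9a (blk 9, set 1) → MISS  vc=[11, 31, 25, 5]
17: 0x52 (blk 5, set 1) → VC-HIT  vc=[11, 31, 25, 9]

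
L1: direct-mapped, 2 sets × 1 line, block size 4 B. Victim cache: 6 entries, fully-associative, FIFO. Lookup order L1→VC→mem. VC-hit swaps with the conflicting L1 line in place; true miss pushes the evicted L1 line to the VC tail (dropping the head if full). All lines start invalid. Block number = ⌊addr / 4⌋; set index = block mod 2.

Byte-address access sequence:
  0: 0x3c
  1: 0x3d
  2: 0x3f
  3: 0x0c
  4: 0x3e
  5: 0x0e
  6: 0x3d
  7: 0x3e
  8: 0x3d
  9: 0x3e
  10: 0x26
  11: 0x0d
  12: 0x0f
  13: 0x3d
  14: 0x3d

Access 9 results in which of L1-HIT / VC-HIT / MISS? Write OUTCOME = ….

OUTCOME = L1-HIT

0: 0x3c (blk 15, set 1) → MISS  vc=[]
1: 0x3d (blk 15, set 1) → L1-HIT  vc=[]
2: 0x3f (blk 15, set 1) → L1-HIT  vc=[]
3: 0xc (blk 3, set 1) → MISS  vc=[15]
4: 0x3e (blk 15, set 1) → VC-HIT  vc=[3]
5: 0xe (blk 3, set 1) → VC-HIT  vc=[15]
6: 0x3d (blk 15, set 1) → VC-HIT  vc=[3]
7: 0x3e (blk 15, set 1) → L1-HIT  vc=[3]
8: 0x3d (blk 15, set 1) → L1-HIT  vc=[3]
9: 0x3e (blk 15, set 1) → L1-HIT  vc=[3]
10: 0x26 (blk 9, set 1) → MISS  vc=[3, 15]
11: 0xd (blk 3, set 1) → VC-HIT  vc=[9, 15]
12: 0xf (blk 3, set 1) → L1-HIT  vc=[9, 15]
13: 0x3d (blk 15, set 1) → VC-HIT  vc=[9, 3]
14: 0x3d (blk 15, set 1) → L1-HIT  vc=[9, 3]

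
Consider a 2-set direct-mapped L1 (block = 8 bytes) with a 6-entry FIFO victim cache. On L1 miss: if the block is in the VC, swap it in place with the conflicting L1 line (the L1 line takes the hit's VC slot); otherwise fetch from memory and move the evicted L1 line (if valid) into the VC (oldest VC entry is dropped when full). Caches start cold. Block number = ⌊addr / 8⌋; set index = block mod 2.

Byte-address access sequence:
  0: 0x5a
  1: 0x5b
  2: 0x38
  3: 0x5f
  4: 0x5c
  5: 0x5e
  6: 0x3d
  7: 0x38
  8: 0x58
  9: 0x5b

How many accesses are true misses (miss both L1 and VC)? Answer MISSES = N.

MISSES = 2

#0 0x5a→b11/s1 MISS; vc=[]
#1 0x5b→b11/s1 L1-HIT; vc=[]
#2 0x38→b7/s1 MISS; vc=[11]
#3 0x5f→b11/s1 VC-HIT; vc=[7]
#4 0x5c→b11/s1 L1-HIT; vc=[7]
#5 0x5e→b11/s1 L1-HIT; vc=[7]
#6 0x3d→b7/s1 VC-HIT; vc=[11]
#7 0x38→b7/s1 L1-HIT; vc=[11]
#8 0x58→b11/s1 VC-HIT; vc=[7]
#9 0x5b→b11/s1 L1-HIT; vc=[7]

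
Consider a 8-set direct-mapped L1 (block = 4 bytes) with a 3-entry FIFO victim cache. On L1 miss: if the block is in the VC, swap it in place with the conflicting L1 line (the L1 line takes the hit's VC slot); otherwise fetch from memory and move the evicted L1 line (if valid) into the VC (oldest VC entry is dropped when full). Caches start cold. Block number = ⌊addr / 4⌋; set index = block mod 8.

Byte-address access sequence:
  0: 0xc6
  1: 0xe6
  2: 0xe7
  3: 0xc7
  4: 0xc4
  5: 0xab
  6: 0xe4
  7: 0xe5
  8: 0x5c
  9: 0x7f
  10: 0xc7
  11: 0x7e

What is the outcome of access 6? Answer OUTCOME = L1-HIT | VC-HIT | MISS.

OUTCOME = VC-HIT

#0 0xc6→b49/s1 MISS; vc=[]
#1 0xe6→b57/s1 MISS; vc=[49]
#2 0xe7→b57/s1 L1-HIT; vc=[49]
#3 0xc7→b49/s1 VC-HIT; vc=[57]
#4 0xc4→b49/s1 L1-HIT; vc=[57]
#5 0xab→b42/s2 MISS; vc=[57]
#6 0xe4→b57/s1 VC-HIT; vc=[49]
#7 0xe5→b57/s1 L1-HIT; vc=[49]
#8 0x5c→b23/s7 MISS; vc=[49]
#9 0x7f→b31/s7 MISS; vc=[49,23]
#10 0xc7→b49/s1 VC-HIT; vc=[57,23]
#11 0x7e→b31/s7 L1-HIT; vc=[57,23]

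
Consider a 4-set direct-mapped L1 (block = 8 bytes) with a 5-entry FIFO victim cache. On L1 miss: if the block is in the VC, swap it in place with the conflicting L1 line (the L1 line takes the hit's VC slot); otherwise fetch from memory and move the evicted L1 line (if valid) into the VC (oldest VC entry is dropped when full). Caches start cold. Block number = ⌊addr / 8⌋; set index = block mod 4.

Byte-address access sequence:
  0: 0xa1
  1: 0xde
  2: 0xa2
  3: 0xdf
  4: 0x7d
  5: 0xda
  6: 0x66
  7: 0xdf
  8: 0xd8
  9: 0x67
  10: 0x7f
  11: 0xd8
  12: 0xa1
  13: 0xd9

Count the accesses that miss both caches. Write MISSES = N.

  [0] addr=0xa1 blk=20 s=0: MISS | VC []
  [1] addr=0xde blk=27 s=3: MISS | VC []
  [2] addr=0xa2 blk=20 s=0: L1-HIT | VC []
  [3] addr=0xdf blk=27 s=3: L1-HIT | VC []
  [4] addr=0x7d blk=15 s=3: MISS | VC [27]
  [5] addr=0xda blk=27 s=3: VC-HIT | VC [15]
  [6] addr=0x66 blk=12 s=0: MISS | VC [15, 20]
  [7] addr=0xdf blk=27 s=3: L1-HIT | VC [15, 20]
  [8] addr=0xd8 blk=27 s=3: L1-HIT | VC [15, 20]
  [9] addr=0x67 blk=12 s=0: L1-HIT | VC [15, 20]
  [10] addr=0x7f blk=15 s=3: VC-HIT | VC [27, 20]
  [11] addr=0xd8 blk=27 s=3: VC-HIT | VC [15, 20]
  [12] addr=0xa1 blk=20 s=0: VC-HIT | VC [15, 12]
  [13] addr=0xd9 blk=27 s=3: L1-HIT | VC [15, 12]

MISSES = 4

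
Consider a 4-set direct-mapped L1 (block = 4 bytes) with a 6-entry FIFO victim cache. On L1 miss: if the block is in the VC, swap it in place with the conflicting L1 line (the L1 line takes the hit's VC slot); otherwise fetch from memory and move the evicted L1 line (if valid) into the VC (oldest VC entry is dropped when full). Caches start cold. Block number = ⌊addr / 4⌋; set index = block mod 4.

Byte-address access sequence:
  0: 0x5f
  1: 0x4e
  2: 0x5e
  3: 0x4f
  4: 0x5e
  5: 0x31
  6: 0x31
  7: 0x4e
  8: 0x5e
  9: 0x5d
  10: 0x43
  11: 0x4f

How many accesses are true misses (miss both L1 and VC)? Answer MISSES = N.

#0 0x5f→b23/s3 MISS; vc=[]
#1 0x4e→b19/s3 MISS; vc=[23]
#2 0x5e→b23/s3 VC-HIT; vc=[19]
#3 0x4f→b19/s3 VC-HIT; vc=[23]
#4 0x5e→b23/s3 VC-HIT; vc=[19]
#5 0x31→b12/s0 MISS; vc=[19]
#6 0x31→b12/s0 L1-HIT; vc=[19]
#7 0x4e→b19/s3 VC-HIT; vc=[23]
#8 0x5e→b23/s3 VC-HIT; vc=[19]
#9 0x5d→b23/s3 L1-HIT; vc=[19]
#10 0x43→b16/s0 MISS; vc=[19,12]
#11 0x4f→b19/s3 VC-HIT; vc=[23,12]

MISSES = 4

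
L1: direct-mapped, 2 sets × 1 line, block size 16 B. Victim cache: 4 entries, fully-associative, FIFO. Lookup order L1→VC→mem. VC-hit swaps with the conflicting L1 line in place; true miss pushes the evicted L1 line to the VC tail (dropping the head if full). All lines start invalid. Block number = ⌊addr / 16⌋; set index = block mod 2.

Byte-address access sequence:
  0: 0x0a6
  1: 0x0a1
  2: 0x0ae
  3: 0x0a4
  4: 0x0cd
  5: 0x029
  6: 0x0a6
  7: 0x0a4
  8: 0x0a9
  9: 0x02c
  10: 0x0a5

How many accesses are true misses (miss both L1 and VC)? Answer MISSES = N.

0: 0xa6 (blk 10, set 0) → MISS  vc=[]
1: 0xa1 (blk 10, set 0) → L1-HIT  vc=[]
2: 0xae (blk 10, set 0) → L1-HIT  vc=[]
3: 0xa4 (blk 10, set 0) → L1-HIT  vc=[]
4: 0xcd (blk 12, set 0) → MISS  vc=[10]
5: 0x29 (blk 2, set 0) → MISS  vc=[10, 12]
6: 0xa6 (blk 10, set 0) → VC-HIT  vc=[2, 12]
7: 0xa4 (blk 10, set 0) → L1-HIT  vc=[2, 12]
8: 0xa9 (blk 10, set 0) → L1-HIT  vc=[2, 12]
9: 0x2c (blk 2, set 0) → VC-HIT  vc=[10, 12]
10: 0xa5 (blk 10, set 0) → VC-HIT  vc=[2, 12]

MISSES = 3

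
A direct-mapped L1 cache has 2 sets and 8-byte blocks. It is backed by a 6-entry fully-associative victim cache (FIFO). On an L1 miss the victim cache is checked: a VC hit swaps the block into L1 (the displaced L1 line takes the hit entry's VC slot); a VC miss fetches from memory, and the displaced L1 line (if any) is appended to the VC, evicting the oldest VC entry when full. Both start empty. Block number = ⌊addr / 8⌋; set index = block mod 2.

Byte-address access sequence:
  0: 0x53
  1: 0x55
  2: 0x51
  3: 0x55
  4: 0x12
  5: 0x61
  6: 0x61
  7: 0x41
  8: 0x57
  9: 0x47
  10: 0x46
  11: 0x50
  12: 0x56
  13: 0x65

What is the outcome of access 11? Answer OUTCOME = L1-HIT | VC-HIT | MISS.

0: 0x53 (blk 10, set 0) → MISS  vc=[]
1: 0x55 (blk 10, set 0) → L1-HIT  vc=[]
2: 0x51 (blk 10, set 0) → L1-HIT  vc=[]
3: 0x55 (blk 10, set 0) → L1-HIT  vc=[]
4: 0x12 (blk 2, set 0) → MISS  vc=[10]
5: 0x61 (blk 12, set 0) → MISS  vc=[10, 2]
6: 0x61 (blk 12, set 0) → L1-HIT  vc=[10, 2]
7: 0x41 (blk 8, set 0) → MISS  vc=[10, 2, 12]
8: 0x57 (blk 10, set 0) → VC-HIT  vc=[8, 2, 12]
9: 0x47 (blk 8, set 0) → VC-HIT  vc=[10, 2, 12]
10: 0x46 (blk 8, set 0) → L1-HIT  vc=[10, 2, 12]
11: 0x50 (blk 10, set 0) → VC-HIT  vc=[8, 2, 12]
12: 0x56 (blk 10, set 0) → L1-HIT  vc=[8, 2, 12]
13: 0x65 (blk 12, set 0) → VC-HIT  vc=[8, 2, 10]

OUTCOME = VC-HIT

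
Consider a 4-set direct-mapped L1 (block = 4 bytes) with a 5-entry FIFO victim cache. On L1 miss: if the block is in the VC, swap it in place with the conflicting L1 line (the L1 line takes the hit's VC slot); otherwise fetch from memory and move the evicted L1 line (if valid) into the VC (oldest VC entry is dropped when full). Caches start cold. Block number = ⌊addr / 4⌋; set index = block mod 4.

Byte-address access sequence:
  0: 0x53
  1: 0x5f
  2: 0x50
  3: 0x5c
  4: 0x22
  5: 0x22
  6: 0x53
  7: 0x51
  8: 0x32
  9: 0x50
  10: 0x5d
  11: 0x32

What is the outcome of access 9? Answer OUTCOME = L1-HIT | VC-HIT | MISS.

OUTCOME = VC-HIT

  [0] addr=0x53 blk=20 s=0: MISS | VC []
  [1] addr=0x5f blk=23 s=3: MISS | VC []
  [2] addr=0x50 blk=20 s=0: L1-HIT | VC []
  [3] addr=0x5c blk=23 s=3: L1-HIT | VC []
  [4] addr=0x22 blk=8 s=0: MISS | VC [20]
  [5] addr=0x22 blk=8 s=0: L1-HIT | VC [20]
  [6] addr=0x53 blk=20 s=0: VC-HIT | VC [8]
  [7] addr=0x51 blk=20 s=0: L1-HIT | VC [8]
  [8] addr=0x32 blk=12 s=0: MISS | VC [8, 20]
  [9] addr=0x50 blk=20 s=0: VC-HIT | VC [8, 12]
  [10] addr=0x5d blk=23 s=3: L1-HIT | VC [8, 12]
  [11] addr=0x32 blk=12 s=0: VC-HIT | VC [8, 20]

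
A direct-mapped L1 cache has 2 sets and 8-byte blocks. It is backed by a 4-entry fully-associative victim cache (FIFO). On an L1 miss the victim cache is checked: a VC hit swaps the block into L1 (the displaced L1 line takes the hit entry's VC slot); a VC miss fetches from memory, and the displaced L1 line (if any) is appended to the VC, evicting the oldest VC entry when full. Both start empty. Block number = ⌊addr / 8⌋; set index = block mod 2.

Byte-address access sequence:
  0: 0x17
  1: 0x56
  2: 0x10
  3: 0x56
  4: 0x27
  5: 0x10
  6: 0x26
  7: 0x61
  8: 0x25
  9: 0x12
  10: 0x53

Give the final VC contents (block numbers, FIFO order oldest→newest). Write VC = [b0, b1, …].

#0 0x17→b2/s0 MISS; vc=[]
#1 0x56→b10/s0 MISS; vc=[2]
#2 0x10→b2/s0 VC-HIT; vc=[10]
#3 0x56→b10/s0 VC-HIT; vc=[2]
#4 0x27→b4/s0 MISS; vc=[2,10]
#5 0x10→b2/s0 VC-HIT; vc=[4,10]
#6 0x26→b4/s0 VC-HIT; vc=[2,10]
#7 0x61→b12/s0 MISS; vc=[2,10,4]
#8 0x25→b4/s0 VC-HIT; vc=[2,10,12]
#9 0x12→b2/s0 VC-HIT; vc=[4,10,12]
#10 0x53→b10/s0 VC-HIT; vc=[4,2,12]

VC = [4, 2, 12]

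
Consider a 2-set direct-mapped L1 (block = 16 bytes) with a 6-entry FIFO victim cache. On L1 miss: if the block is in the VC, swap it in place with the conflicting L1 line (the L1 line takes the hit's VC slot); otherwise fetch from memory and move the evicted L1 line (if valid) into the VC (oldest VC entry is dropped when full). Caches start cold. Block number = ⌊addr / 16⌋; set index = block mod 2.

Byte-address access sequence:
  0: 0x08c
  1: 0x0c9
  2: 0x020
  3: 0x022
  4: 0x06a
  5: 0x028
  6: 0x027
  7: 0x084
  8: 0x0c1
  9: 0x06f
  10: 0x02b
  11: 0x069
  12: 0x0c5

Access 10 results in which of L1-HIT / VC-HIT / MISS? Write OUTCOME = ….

  [0] addr=0x8c blk=8 s=0: MISS | VC []
  [1] addr=0xc9 blk=12 s=0: MISS | VC [8]
  [2] addr=0x20 blk=2 s=0: MISS | VC [8, 12]
  [3] addr=0x22 blk=2 s=0: L1-HIT | VC [8, 12]
  [4] addr=0x6a blk=6 s=0: MISS | VC [8, 12, 2]
  [5] addr=0x28 blk=2 s=0: VC-HIT | VC [8, 12, 6]
  [6] addr=0x27 blk=2 s=0: L1-HIT | VC [8, 12, 6]
  [7] addr=0x84 blk=8 s=0: VC-HIT | VC [2, 12, 6]
  [8] addr=0xc1 blk=12 s=0: VC-HIT | VC [2, 8, 6]
  [9] addr=0x6f blk=6 s=0: VC-HIT | VC [2, 8, 12]
  [10] addr=0x2b blk=2 s=0: VC-HIT | VC [6, 8, 12]
  [11] addr=0x69 blk=6 s=0: VC-HIT | VC [2, 8, 12]
  [12] addr=0xc5 blk=12 s=0: VC-HIT | VC [2, 8, 6]

OUTCOME = VC-HIT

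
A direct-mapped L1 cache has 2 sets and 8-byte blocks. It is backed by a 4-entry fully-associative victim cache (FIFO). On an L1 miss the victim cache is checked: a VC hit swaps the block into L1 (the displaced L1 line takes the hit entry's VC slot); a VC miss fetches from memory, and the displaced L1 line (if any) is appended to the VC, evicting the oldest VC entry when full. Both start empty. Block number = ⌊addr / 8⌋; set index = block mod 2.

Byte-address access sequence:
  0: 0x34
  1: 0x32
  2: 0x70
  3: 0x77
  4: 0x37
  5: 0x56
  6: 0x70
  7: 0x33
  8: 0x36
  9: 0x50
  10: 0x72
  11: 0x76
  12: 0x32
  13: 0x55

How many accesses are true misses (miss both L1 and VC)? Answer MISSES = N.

0: 0x34 (blk 6, set 0) → MISS  vc=[]
1: 0x32 (blk 6, set 0) → L1-HIT  vc=[]
2: 0x70 (blk 14, set 0) → MISS  vc=[6]
3: 0x77 (blk 14, set 0) → L1-HIT  vc=[6]
4: 0x37 (blk 6, set 0) → VC-HIT  vc=[14]
5: 0x56 (blk 10, set 0) → MISS  vc=[14, 6]
6: 0x70 (blk 14, set 0) → VC-HIT  vc=[10, 6]
7: 0x33 (blk 6, set 0) → VC-HIT  vc=[10, 14]
8: 0x36 (blk 6, set 0) → L1-HIT  vc=[10, 14]
9: 0x50 (blk 10, set 0) → VC-HIT  vc=[6, 14]
10: 0x72 (blk 14, set 0) → VC-HIT  vc=[6, 10]
11: 0x76 (blk 14, set 0) → L1-HIT  vc=[6, 10]
12: 0x32 (blk 6, set 0) → VC-HIT  vc=[14, 10]
13: 0x55 (blk 10, set 0) → VC-HIT  vc=[14, 6]

MISSES = 3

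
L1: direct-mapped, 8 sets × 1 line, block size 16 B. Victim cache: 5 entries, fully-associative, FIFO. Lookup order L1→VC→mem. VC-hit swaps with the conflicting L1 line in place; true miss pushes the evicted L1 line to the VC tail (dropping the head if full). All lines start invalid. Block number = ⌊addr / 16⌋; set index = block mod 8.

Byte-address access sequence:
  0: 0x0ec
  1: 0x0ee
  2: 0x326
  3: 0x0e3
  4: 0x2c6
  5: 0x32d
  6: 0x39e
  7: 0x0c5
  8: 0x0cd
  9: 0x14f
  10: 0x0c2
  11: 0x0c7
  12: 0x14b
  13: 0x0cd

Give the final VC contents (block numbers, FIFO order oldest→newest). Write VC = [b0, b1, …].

#0 0xec→b14/s6 MISS; vc=[]
#1 0xee→b14/s6 L1-HIT; vc=[]
#2 0x326→b50/s2 MISS; vc=[]
#3 0xe3→b14/s6 L1-HIT; vc=[]
#4 0x2c6→b44/s4 MISS; vc=[]
#5 0x32d→b50/s2 L1-HIT; vc=[]
#6 0x39e→b57/s1 MISS; vc=[]
#7 0xc5→b12/s4 MISS; vc=[44]
#8 0xcd→b12/s4 L1-HIT; vc=[44]
#9 0x14f→b20/s4 MISS; vc=[44,12]
#10 0xc2→b12/s4 VC-HIT; vc=[44,20]
#11 0xc7→b12/s4 L1-HIT; vc=[44,20]
#12 0x14b→b20/s4 VC-HIT; vc=[44,12]
#13 0xcd→b12/s4 VC-HIT; vc=[44,20]

VC = [44, 20]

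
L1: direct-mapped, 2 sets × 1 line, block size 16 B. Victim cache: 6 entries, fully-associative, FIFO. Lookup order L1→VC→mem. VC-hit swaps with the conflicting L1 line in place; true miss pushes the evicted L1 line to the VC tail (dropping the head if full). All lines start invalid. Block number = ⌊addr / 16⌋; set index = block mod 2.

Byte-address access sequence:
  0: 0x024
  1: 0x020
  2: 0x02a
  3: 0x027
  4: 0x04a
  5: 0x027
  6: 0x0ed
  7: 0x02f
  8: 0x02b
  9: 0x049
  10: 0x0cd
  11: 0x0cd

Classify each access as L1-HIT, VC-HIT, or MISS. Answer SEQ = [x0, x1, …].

  [0] addr=0x24 blk=2 s=0: MISS | VC []
  [1] addr=0x20 blk=2 s=0: L1-HIT | VC []
  [2] addr=0x2a blk=2 s=0: L1-HIT | VC []
  [3] addr=0x27 blk=2 s=0: L1-HIT | VC []
  [4] addr=0x4a blk=4 s=0: MISS | VC [2]
  [5] addr=0x27 blk=2 s=0: VC-HIT | VC [4]
  [6] addr=0xed blk=14 s=0: MISS | VC [4, 2]
  [7] addr=0x2f blk=2 s=0: VC-HIT | VC [4, 14]
  [8] addr=0x2b blk=2 s=0: L1-HIT | VC [4, 14]
  [9] addr=0x49 blk=4 s=0: VC-HIT | VC [2, 14]
  [10] addr=0xcd blk=12 s=0: MISS | VC [2, 14, 4]
  [11] addr=0xcd blk=12 s=0: L1-HIT | VC [2, 14, 4]

SEQ = [MISS, L1-HIT, L1-HIT, L1-HIT, MISS, VC-HIT, MISS, VC-HIT, L1-HIT, VC-HIT, MISS, L1-HIT]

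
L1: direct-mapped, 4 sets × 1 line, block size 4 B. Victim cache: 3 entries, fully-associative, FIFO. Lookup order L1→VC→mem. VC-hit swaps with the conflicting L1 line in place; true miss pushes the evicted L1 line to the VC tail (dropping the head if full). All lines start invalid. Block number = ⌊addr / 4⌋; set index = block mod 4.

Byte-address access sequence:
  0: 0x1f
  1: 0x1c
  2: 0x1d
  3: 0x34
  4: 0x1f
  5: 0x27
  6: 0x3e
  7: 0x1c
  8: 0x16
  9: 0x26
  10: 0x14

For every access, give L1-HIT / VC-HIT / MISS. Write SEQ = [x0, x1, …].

#0 0x1f→b7/s3 MISS; vc=[]
#1 0x1c→b7/s3 L1-HIT; vc=[]
#2 0x1d→b7/s3 L1-HIT; vc=[]
#3 0x34→b13/s1 MISS; vc=[]
#4 0x1f→b7/s3 L1-HIT; vc=[]
#5 0x27→b9/s1 MISS; vc=[13]
#6 0x3e→b15/s3 MISS; vc=[13,7]
#7 0x1c→b7/s3 VC-HIT; vc=[13,15]
#8 0x16→b5/s1 MISS; vc=[13,15,9]
#9 0x26→b9/s1 VC-HIT; vc=[13,15,5]
#10 0x14→b5/s1 VC-HIT; vc=[13,15,9]

SEQ = [MISS, L1-HIT, L1-HIT, MISS, L1-HIT, MISS, MISS, VC-HIT, MISS, VC-HIT, VC-HIT]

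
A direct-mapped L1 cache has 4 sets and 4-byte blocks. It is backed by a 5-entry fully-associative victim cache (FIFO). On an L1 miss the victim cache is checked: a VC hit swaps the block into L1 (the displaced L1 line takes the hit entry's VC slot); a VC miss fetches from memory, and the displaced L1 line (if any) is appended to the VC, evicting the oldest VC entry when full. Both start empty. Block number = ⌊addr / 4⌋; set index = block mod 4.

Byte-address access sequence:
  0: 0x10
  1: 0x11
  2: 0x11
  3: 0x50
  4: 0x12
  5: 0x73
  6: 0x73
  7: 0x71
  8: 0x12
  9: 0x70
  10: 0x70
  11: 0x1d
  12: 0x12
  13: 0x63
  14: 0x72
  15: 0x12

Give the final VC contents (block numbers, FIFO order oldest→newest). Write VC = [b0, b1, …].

0: 0x10 (blk 4, set 0) → MISS  vc=[]
1: 0x11 (blk 4, set 0) → L1-HIT  vc=[]
2: 0x11 (blk 4, set 0) → L1-HIT  vc=[]
3: 0x50 (blk 20, set 0) → MISS  vc=[4]
4: 0x12 (blk 4, set 0) → VC-HIT  vc=[20]
5: 0x73 (blk 28, set 0) → MISS  vc=[20, 4]
6: 0x73 (blk 28, set 0) → L1-HIT  vc=[20, 4]
7: 0x71 (blk 28, set 0) → L1-HIT  vc=[20, 4]
8: 0x12 (blk 4, set 0) → VC-HIT  vc=[20, 28]
9: 0x70 (blk 28, set 0) → VC-HIT  vc=[20, 4]
10: 0x70 (blk 28, set 0) → L1-HIT  vc=[20, 4]
11: 0x1d (blk 7, set 3) → MISS  vc=[20, 4]
12: 0x12 (blk 4, set 0) → VC-HIT  vc=[20, 28]
13: 0x63 (blk 24, set 0) → MISS  vc=[20, 28, 4]
14: 0x72 (blk 28, set 0) → VC-HIT  vc=[20, 24, 4]
15: 0x12 (blk 4, set 0) → VC-HIT  vc=[20, 24, 28]

VC = [20, 24, 28]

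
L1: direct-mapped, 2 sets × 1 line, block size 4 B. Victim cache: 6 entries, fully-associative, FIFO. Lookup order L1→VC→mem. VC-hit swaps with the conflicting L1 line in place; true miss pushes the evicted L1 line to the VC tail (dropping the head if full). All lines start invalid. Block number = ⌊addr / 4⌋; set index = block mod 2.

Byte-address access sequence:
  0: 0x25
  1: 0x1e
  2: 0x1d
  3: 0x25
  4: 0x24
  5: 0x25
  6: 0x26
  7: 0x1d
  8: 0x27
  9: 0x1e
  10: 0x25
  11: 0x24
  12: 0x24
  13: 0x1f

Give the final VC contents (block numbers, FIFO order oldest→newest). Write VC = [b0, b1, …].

#0 0x25→b9/s1 MISS; vc=[]
#1 0x1e→b7/s1 MISS; vc=[9]
#2 0x1d→b7/s1 L1-HIT; vc=[9]
#3 0x25→b9/s1 VC-HIT; vc=[7]
#4 0x24→b9/s1 L1-HIT; vc=[7]
#5 0x25→b9/s1 L1-HIT; vc=[7]
#6 0x26→b9/s1 L1-HIT; vc=[7]
#7 0x1d→b7/s1 VC-HIT; vc=[9]
#8 0x27→b9/s1 VC-HIT; vc=[7]
#9 0x1e→b7/s1 VC-HIT; vc=[9]
#10 0x25→b9/s1 VC-HIT; vc=[7]
#11 0x24→b9/s1 L1-HIT; vc=[7]
#12 0x24→b9/s1 L1-HIT; vc=[7]
#13 0x1f→b7/s1 VC-HIT; vc=[9]

VC = [9]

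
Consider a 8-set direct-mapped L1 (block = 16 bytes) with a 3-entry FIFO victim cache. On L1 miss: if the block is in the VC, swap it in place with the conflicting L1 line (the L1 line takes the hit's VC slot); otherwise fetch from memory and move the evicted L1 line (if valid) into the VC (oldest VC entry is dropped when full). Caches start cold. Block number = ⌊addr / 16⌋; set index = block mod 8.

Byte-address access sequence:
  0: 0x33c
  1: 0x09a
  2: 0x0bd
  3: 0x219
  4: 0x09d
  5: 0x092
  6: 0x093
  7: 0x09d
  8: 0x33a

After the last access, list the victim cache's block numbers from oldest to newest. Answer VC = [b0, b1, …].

#0 0x33c→b51/s3 MISS; vc=[]
#1 0x9a→b9/s1 MISS; vc=[]
#2 0xbd→b11/s3 MISS; vc=[51]
#3 0x219→b33/s1 MISS; vc=[51,9]
#4 0x9d→b9/s1 VC-HIT; vc=[51,33]
#5 0x92→b9/s1 L1-HIT; vc=[51,33]
#6 0x93→b9/s1 L1-HIT; vc=[51,33]
#7 0x9d→b9/s1 L1-HIT; vc=[51,33]
#8 0x33a→b51/s3 VC-HIT; vc=[11,33]

VC = [11, 33]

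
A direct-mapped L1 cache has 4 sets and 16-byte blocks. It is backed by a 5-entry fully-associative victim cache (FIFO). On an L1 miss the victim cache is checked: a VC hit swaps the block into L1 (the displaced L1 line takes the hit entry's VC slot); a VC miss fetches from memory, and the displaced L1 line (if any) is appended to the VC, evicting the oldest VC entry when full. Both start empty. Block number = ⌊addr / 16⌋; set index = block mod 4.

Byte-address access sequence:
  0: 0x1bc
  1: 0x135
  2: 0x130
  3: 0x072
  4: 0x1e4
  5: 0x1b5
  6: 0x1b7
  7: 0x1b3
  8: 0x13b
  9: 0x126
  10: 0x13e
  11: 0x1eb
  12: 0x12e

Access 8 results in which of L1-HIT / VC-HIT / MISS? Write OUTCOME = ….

  [0] addr=0x1bc blk=27 s=3: MISS | VC []
  [1] addr=0x135 blk=19 s=3: MISS | VC [27]
  [2] addr=0x130 blk=19 s=3: L1-HIT | VC [27]
  [3] addr=0x72 blk=7 s=3: MISS | VC [27, 19]
  [4] addr=0x1e4 blk=30 s=2: MISS | VC [27, 19]
  [5] addr=0x1b5 blk=27 s=3: VC-HIT | VC [7, 19]
  [6] addr=0x1b7 blk=27 s=3: L1-HIT | VC [7, 19]
  [7] addr=0x1b3 blk=27 s=3: L1-HIT | VC [7, 19]
  [8] addr=0x13b blk=19 s=3: VC-HIT | VC [7, 27]
  [9] addr=0x126 blk=18 s=2: MISS | VC [7, 27, 30]
  [10] addr=0x13e blk=19 s=3: L1-HIT | VC [7, 27, 30]
  [11] addr=0x1eb blk=30 s=2: VC-HIT | VC [7, 27, 18]
  [12] addr=0x12e blk=18 s=2: VC-HIT | VC [7, 27, 30]

OUTCOME = VC-HIT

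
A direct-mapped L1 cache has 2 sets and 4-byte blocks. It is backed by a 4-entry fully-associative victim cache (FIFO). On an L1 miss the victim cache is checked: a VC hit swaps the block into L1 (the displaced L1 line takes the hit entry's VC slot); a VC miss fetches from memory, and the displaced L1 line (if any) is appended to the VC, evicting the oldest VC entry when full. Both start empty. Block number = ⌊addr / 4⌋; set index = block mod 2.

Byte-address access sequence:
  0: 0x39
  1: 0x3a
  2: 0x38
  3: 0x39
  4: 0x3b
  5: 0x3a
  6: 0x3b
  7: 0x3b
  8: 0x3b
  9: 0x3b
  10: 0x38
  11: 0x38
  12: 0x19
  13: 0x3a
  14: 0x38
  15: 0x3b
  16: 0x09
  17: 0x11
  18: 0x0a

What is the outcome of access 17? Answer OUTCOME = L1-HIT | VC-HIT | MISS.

0: 0x39 (blk 14, set 0) → MISS  vc=[]
1: 0x3a (blk 14, set 0) → L1-HIT  vc=[]
2: 0x38 (blk 14, set 0) → L1-HIT  vc=[]
3: 0x39 (blk 14, set 0) → L1-HIT  vc=[]
4: 0x3b (blk 14, set 0) → L1-HIT  vc=[]
5: 0x3a (blk 14, set 0) → L1-HIT  vc=[]
6: 0x3b (blk 14, set 0) → L1-HIT  vc=[]
7: 0x3b (blk 14, set 0) → L1-HIT  vc=[]
8: 0x3b (blk 14, set 0) → L1-HIT  vc=[]
9: 0x3b (blk 14, set 0) → L1-HIT  vc=[]
10: 0x38 (blk 14, set 0) → L1-HIT  vc=[]
11: 0x38 (blk 14, set 0) → L1-HIT  vc=[]
12: 0x19 (blk 6, set 0) → MISS  vc=[14]
13: 0x3a (blk 14, set 0) → VC-HIT  vc=[6]
14: 0x38 (blk 14, set 0) → L1-HIT  vc=[6]
15: 0x3b (blk 14, set 0) → L1-HIT  vc=[6]
16: 0x9 (blk 2, set 0) → MISS  vc=[6, 14]
17: 0x11 (blk 4, set 0) → MISS  vc=[6, 14, 2]
18: 0xa (blk 2, set 0) → VC-HIT  vc=[6, 14, 4]

OUTCOME = MISS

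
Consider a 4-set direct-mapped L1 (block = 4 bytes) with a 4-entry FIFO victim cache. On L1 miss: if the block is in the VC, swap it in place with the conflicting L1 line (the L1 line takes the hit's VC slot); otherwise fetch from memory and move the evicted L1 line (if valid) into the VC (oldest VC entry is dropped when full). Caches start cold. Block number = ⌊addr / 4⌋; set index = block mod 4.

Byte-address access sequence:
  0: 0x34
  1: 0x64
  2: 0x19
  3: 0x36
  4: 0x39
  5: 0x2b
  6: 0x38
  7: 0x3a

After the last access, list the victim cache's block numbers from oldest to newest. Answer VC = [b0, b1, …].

VC = [25, 6, 10]

#0 0x34→b13/s1 MISS; vc=[]
#1 0x64→b25/s1 MISS; vc=[13]
#2 0x19→b6/s2 MISS; vc=[13]
#3 0x36→b13/s1 VC-HIT; vc=[25]
#4 0x39→b14/s2 MISS; vc=[25,6]
#5 0x2b→b10/s2 MISS; vc=[25,6,14]
#6 0x38→b14/s2 VC-HIT; vc=[25,6,10]
#7 0x3a→b14/s2 L1-HIT; vc=[25,6,10]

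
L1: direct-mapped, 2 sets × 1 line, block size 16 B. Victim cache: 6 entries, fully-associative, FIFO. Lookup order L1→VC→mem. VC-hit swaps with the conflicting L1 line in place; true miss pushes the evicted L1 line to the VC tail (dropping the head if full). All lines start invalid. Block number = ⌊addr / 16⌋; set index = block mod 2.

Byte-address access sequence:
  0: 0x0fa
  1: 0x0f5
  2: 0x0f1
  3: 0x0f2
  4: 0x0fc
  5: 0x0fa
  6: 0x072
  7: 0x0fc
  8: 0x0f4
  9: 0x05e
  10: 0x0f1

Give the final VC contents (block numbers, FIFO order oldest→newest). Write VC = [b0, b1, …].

VC = [7, 5]

0: 0xfa (blk 15, set 1) → MISS  vc=[]
1: 0xf5 (blk 15, set 1) → L1-HIT  vc=[]
2: 0xf1 (blk 15, set 1) → L1-HIT  vc=[]
3: 0xf2 (blk 15, set 1) → L1-HIT  vc=[]
4: 0xfc (blk 15, set 1) → L1-HIT  vc=[]
5: 0xfa (blk 15, set 1) → L1-HIT  vc=[]
6: 0x72 (blk 7, set 1) → MISS  vc=[15]
7: 0xfc (blk 15, set 1) → VC-HIT  vc=[7]
8: 0xf4 (blk 15, set 1) → L1-HIT  vc=[7]
9: 0x5e (blk 5, set 1) → MISS  vc=[7, 15]
10: 0xf1 (blk 15, set 1) → VC-HIT  vc=[7, 5]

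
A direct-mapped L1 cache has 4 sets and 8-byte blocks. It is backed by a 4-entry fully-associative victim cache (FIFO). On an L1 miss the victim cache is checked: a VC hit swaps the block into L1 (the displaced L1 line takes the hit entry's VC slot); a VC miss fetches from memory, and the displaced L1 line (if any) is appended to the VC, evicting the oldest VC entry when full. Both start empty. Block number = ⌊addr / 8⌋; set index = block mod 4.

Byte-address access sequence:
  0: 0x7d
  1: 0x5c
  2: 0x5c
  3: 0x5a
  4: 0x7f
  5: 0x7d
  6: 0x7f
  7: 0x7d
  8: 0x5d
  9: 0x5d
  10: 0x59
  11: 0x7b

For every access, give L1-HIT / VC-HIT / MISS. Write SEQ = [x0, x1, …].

SEQ = [MISS, MISS, L1-HIT, L1-HIT, VC-HIT, L1-HIT, L1-HIT, L1-HIT, VC-HIT, L1-HIT, L1-HIT, VC-HIT]

  [0] addr=0x7d blk=15 s=3: MISS | VC []
  [1] addr=0x5c blk=11 s=3: MISS | VC [15]
  [2] addr=0x5c blk=11 s=3: L1-HIT | VC [15]
  [3] addr=0x5a blk=11 s=3: L1-HIT | VC [15]
  [4] addr=0x7f blk=15 s=3: VC-HIT | VC [11]
  [5] addr=0x7d blk=15 s=3: L1-HIT | VC [11]
  [6] addr=0x7f blk=15 s=3: L1-HIT | VC [11]
  [7] addr=0x7d blk=15 s=3: L1-HIT | VC [11]
  [8] addr=0x5d blk=11 s=3: VC-HIT | VC [15]
  [9] addr=0x5d blk=11 s=3: L1-HIT | VC [15]
  [10] addr=0x59 blk=11 s=3: L1-HIT | VC [15]
  [11] addr=0x7b blk=15 s=3: VC-HIT | VC [11]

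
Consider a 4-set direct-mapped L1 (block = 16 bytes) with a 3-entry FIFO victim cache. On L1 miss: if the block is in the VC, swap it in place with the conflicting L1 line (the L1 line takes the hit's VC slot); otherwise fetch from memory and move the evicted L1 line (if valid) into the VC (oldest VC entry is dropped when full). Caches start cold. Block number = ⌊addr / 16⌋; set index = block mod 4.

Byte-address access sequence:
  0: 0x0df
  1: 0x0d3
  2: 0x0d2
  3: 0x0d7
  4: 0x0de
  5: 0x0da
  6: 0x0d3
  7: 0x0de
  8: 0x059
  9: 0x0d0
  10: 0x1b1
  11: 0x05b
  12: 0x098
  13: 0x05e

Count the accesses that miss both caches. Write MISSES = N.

MISSES = 4

#0 0xdf→b13/s1 MISS; vc=[]
#1 0xd3→b13/s1 L1-HIT; vc=[]
#2 0xd2→b13/s1 L1-HIT; vc=[]
#3 0xd7→b13/s1 L1-HIT; vc=[]
#4 0xde→b13/s1 L1-HIT; vc=[]
#5 0xda→b13/s1 L1-HIT; vc=[]
#6 0xd3→b13/s1 L1-HIT; vc=[]
#7 0xde→b13/s1 L1-HIT; vc=[]
#8 0x59→b5/s1 MISS; vc=[13]
#9 0xd0→b13/s1 VC-HIT; vc=[5]
#10 0x1b1→b27/s3 MISS; vc=[5]
#11 0x5b→b5/s1 VC-HIT; vc=[13]
#12 0x98→b9/s1 MISS; vc=[13,5]
#13 0x5e→b5/s1 VC-HIT; vc=[13,9]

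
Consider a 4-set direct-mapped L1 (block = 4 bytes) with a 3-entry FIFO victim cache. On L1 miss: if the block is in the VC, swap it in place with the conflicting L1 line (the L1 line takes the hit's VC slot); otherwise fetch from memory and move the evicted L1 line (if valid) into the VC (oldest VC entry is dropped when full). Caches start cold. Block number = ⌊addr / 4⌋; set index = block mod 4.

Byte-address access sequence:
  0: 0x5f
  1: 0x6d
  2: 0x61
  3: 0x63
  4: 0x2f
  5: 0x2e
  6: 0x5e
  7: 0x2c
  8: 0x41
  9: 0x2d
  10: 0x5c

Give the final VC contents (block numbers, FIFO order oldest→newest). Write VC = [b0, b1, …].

  [0] addr=0x5f blk=23 s=3: MISS | VC []
  [1] addr=0x6d blk=27 s=3: MISS | VC [23]
  [2] addr=0x61 blk=24 s=0: MISS | VC [23]
  [3] addr=0x63 blk=24 s=0: L1-HIT | VC [23]
  [4] addr=0x2f blk=11 s=3: MISS | VC [23, 27]
  [5] addr=0x2e blk=11 s=3: L1-HIT | VC [23, 27]
  [6] addr=0x5e blk=23 s=3: VC-HIT | VC [11, 27]
  [7] addr=0x2c blk=11 s=3: VC-HIT | VC [23, 27]
  [8] addr=0x41 blk=16 s=0: MISS | VC [23, 27, 24]
  [9] addr=0x2d blk=11 s=3: L1-HIT | VC [23, 27, 24]
  [10] addr=0x5c blk=23 s=3: VC-HIT | VC [11, 27, 24]

VC = [11, 27, 24]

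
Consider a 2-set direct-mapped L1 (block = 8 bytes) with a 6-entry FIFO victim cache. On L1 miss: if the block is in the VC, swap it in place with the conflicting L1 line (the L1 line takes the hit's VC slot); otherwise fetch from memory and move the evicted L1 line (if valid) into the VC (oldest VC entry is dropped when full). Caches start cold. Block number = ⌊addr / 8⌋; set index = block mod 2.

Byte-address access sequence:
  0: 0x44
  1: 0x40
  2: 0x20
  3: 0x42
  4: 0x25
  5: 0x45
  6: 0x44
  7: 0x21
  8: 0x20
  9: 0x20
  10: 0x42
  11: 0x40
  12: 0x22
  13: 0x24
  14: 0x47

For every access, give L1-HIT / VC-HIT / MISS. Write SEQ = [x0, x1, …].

0: 0x44 (blk 8, set 0) → MISS  vc=[]
1: 0x40 (blk 8, set 0) → L1-HIT  vc=[]
2: 0x20 (blk 4, set 0) → MISS  vc=[8]
3: 0x42 (blk 8, set 0) → VC-HIT  vc=[4]
4: 0x25 (blk 4, set 0) → VC-HIT  vc=[8]
5: 0x45 (blk 8, set 0) → VC-HIT  vc=[4]
6: 0x44 (blk 8, set 0) → L1-HIT  vc=[4]
7: 0x21 (blk 4, set 0) → VC-HIT  vc=[8]
8: 0x20 (blk 4, set 0) → L1-HIT  vc=[8]
9: 0x20 (blk 4, set 0) → L1-HIT  vc=[8]
10: 0x42 (blk 8, set 0) → VC-HIT  vc=[4]
11: 0x40 (blk 8, set 0) → L1-HIT  vc=[4]
12: 0x22 (blk 4, set 0) → VC-HIT  vc=[8]
13: 0x24 (blk 4, set 0) → L1-HIT  vc=[8]
14: 0x47 (blk 8, set 0) → VC-HIT  vc=[4]

SEQ = [MISS, L1-HIT, MISS, VC-HIT, VC-HIT, VC-HIT, L1-HIT, VC-HIT, L1-HIT, L1-HIT, VC-HIT, L1-HIT, VC-HIT, L1-HIT, VC-HIT]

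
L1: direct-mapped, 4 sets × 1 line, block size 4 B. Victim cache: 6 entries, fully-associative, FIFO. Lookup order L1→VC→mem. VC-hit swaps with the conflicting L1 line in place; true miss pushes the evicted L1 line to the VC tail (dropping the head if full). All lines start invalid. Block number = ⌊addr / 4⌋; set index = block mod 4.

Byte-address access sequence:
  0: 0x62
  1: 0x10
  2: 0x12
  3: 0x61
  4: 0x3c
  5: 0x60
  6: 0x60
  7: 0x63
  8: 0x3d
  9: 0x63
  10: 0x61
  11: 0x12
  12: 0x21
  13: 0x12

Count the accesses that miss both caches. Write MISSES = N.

MISSES = 4

#0 0x62→b24/s0 MISS; vc=[]
#1 0x10→b4/s0 MISS; vc=[24]
#2 0x12→b4/s0 L1-HIT; vc=[24]
#3 0x61→b24/s0 VC-HIT; vc=[4]
#4 0x3c→b15/s3 MISS; vc=[4]
#5 0x60→b24/s0 L1-HIT; vc=[4]
#6 0x60→b24/s0 L1-HIT; vc=[4]
#7 0x63→b24/s0 L1-HIT; vc=[4]
#8 0x3d→b15/s3 L1-HIT; vc=[4]
#9 0x63→b24/s0 L1-HIT; vc=[4]
#10 0x61→b24/s0 L1-HIT; vc=[4]
#11 0x12→b4/s0 VC-HIT; vc=[24]
#12 0x21→b8/s0 MISS; vc=[24,4]
#13 0x12→b4/s0 VC-HIT; vc=[24,8]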